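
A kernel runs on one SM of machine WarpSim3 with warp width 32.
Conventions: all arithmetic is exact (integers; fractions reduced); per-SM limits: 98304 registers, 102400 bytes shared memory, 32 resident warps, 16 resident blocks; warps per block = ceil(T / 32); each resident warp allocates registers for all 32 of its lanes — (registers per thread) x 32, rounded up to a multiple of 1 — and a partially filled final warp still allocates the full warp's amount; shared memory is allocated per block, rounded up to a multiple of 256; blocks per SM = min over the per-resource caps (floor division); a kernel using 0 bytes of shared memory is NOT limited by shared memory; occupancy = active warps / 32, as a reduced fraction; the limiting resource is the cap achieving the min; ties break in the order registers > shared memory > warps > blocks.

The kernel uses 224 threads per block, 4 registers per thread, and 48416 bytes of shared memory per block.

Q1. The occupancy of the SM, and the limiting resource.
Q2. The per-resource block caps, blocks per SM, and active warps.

Answer: occupancy 7/16, limited by shared memory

registers: 109 blocks
shared memory: 2 blocks
warps: 4 blocks
blocks: 16 blocks

Answer: 2 blocks, 14 active warps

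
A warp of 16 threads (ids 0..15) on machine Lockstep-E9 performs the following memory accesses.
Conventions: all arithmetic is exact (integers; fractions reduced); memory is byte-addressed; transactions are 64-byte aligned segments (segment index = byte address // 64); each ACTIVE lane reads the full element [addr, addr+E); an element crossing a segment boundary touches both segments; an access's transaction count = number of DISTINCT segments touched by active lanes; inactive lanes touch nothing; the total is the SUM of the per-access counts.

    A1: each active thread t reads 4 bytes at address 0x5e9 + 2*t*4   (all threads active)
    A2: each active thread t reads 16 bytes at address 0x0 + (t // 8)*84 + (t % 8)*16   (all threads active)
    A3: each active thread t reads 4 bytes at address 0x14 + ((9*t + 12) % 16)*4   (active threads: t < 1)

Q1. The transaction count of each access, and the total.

A1: 3 transactions
A2: 4 transactions
A3: 1 transaction

Answer: 3,4,1; total 8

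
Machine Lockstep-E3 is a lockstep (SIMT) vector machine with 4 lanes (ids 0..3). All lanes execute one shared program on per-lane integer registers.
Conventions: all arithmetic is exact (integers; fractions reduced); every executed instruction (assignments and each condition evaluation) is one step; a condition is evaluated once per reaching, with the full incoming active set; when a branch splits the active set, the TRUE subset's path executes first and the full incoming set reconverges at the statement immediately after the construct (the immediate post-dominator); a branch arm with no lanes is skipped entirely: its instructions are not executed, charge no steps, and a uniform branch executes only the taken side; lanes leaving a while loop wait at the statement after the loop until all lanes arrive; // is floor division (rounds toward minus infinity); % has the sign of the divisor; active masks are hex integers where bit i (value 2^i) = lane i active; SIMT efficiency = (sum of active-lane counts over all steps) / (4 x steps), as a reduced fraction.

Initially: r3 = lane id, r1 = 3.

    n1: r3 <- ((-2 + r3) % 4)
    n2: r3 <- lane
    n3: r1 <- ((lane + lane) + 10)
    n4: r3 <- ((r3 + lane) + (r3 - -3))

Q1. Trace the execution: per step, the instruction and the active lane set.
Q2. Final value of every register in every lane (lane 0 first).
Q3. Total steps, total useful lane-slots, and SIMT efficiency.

step 0: r3 <- ((-2 + r3) % 4)        0xf
step 1: r3 <- lane                   0xf
step 2: r1 <- ((lane + lane) + 10)   0xf
step 3: r3 <- ((r3 + lane) + (r3 - -3)) 0xf

Answer: 4 steps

r3: 3,6,9,12
r1: 10,12,14,16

steps = 4; useful = 16; efficiency = 16/16 = 1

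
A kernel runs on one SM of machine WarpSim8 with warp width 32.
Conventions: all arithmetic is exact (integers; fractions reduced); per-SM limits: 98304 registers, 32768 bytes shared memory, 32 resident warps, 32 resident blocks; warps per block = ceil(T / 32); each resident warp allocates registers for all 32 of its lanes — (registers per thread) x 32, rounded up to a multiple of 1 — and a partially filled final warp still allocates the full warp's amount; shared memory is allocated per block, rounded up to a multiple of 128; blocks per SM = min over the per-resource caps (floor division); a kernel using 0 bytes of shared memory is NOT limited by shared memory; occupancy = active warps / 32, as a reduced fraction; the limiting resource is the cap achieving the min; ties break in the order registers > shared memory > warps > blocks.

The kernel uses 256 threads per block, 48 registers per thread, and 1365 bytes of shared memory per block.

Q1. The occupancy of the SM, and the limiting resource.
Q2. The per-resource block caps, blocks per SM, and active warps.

Answer: occupancy 1, limited by warps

registers: 8 blocks
shared memory: 23 blocks
warps: 4 blocks
blocks: 32 blocks

Answer: 4 blocks, 32 active warps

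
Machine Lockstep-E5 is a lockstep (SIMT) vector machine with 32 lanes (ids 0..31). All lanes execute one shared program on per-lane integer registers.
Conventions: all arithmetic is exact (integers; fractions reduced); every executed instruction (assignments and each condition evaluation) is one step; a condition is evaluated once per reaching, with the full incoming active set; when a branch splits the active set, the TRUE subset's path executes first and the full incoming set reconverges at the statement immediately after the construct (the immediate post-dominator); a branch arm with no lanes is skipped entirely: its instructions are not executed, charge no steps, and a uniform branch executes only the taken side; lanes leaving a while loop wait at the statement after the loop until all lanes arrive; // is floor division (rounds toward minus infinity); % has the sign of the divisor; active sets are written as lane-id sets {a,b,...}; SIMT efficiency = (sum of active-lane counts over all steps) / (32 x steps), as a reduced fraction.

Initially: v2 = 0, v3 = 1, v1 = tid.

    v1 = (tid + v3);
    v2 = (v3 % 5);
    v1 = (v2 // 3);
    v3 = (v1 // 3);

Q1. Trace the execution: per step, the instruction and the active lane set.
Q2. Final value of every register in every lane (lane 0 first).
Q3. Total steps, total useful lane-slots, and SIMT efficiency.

step 0: v1 <- (tid + v3)             {0,1,2,3,4,5,6,7,8,9,10,11,12,13,14,15,16,17,18,19,20,21,22,23,24,25,26,27,28,29,30,31}
step 1: v2 <- (v3 % 5)               {0,1,2,3,4,5,6,7,8,9,10,11,12,13,14,15,16,17,18,19,20,21,22,23,24,25,26,27,28,29,30,31}
step 2: v1 <- (v2 // 3)              {0,1,2,3,4,5,6,7,8,9,10,11,12,13,14,15,16,17,18,19,20,21,22,23,24,25,26,27,28,29,30,31}
step 3: v3 <- (v1 // 3)              {0,1,2,3,4,5,6,7,8,9,10,11,12,13,14,15,16,17,18,19,20,21,22,23,24,25,26,27,28,29,30,31}

Answer: 4 steps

v2: 1,1,1,1,1,1,1,1,1,1,1,1,1,1,1,1,1,1,1,1,1,1,1,1,1,1,1,1,1,1,1,1
v3: 0,0,0,0,0,0,0,0,0,0,0,0,0,0,0,0,0,0,0,0,0,0,0,0,0,0,0,0,0,0,0,0
v1: 0,0,0,0,0,0,0,0,0,0,0,0,0,0,0,0,0,0,0,0,0,0,0,0,0,0,0,0,0,0,0,0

steps = 4; useful = 128; efficiency = 128/128 = 1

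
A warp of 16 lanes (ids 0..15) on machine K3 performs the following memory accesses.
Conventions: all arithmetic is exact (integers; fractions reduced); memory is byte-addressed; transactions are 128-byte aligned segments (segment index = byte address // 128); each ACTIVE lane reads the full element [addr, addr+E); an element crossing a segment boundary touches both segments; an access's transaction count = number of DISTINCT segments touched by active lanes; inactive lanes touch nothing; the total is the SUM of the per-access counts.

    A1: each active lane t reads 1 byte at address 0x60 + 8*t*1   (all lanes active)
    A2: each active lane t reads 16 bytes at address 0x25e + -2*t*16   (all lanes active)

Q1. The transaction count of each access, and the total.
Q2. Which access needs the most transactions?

A1: 2 transactions
A2: 5 transactions

Answer: 2,5; total 7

Answer: A2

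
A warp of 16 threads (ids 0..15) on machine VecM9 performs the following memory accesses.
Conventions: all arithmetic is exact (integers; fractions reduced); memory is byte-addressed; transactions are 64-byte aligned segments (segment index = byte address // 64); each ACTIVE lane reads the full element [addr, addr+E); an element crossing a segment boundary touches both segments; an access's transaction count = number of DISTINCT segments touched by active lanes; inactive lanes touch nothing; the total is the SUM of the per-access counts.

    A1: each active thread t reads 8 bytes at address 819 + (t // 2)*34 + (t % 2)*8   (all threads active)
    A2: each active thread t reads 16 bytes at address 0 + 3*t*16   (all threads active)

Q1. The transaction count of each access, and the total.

A1: 5 transactions
A2: 12 transactions

Answer: 5,12; total 17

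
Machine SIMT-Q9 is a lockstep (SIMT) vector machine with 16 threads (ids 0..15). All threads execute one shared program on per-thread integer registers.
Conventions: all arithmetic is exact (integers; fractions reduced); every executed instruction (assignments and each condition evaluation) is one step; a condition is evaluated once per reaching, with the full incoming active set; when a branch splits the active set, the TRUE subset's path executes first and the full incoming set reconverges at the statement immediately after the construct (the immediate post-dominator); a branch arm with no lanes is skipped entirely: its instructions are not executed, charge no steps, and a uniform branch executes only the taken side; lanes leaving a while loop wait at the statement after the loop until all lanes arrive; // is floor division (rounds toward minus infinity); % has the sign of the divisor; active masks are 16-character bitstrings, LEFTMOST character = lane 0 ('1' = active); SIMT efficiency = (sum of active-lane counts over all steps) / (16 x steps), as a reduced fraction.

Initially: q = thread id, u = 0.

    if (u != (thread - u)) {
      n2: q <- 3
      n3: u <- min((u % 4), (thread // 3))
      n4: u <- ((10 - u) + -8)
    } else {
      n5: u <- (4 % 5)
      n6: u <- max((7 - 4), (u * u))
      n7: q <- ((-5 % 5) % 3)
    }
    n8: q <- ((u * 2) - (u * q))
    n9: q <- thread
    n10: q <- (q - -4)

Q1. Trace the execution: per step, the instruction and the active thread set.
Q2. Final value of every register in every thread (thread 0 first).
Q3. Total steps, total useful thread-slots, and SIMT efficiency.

step 0: eval (u != (thread - u))     1111111111111111
step 1: q <- 3                       0111111111111111
step 2: u <- min((u % 4), (thread // 3)) 0111111111111111
step 3: u <- ((10 - u) + -8)         0111111111111111
step 4: u <- (4 % 5)                 1000000000000000
step 5: u <- max((7 - 4), (u * u))   1000000000000000
step 6: q <- ((-5 % 5) % 3)          1000000000000000
step 7: q <- ((u * 2) - (u * q))     1111111111111111
step 8: q <- thread                  1111111111111111
step 9: q <- (q - -4)                1111111111111111

Answer: 10 steps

q: 4,5,6,7,8,9,10,11,12,13,14,15,16,17,18,19
u: 16,2,2,2,2,2,2,2,2,2,2,2,2,2,2,2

steps = 10; useful = 112; efficiency = 112/160 = 7/10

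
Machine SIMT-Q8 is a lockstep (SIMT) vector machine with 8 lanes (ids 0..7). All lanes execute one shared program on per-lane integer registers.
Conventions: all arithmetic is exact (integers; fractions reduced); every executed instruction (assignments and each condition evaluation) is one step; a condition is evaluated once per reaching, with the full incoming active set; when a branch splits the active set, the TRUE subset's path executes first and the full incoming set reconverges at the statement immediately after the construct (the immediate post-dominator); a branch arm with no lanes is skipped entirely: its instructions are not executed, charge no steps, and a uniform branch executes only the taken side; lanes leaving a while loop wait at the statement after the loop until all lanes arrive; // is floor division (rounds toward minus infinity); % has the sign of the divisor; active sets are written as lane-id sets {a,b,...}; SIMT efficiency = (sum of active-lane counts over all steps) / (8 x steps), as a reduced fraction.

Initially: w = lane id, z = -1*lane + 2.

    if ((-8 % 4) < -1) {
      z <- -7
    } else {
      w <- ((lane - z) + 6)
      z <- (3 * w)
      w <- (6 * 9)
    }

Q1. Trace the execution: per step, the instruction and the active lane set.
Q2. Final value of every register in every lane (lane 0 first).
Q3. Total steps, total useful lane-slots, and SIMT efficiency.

step 0: eval ((-8 % 4) < -1)         {0,1,2,3,4,5,6,7}
step 1: w <- ((lane - z) + 6)        {0,1,2,3,4,5,6,7}
step 2: z <- (3 * w)                 {0,1,2,3,4,5,6,7}
step 3: w <- (6 * 9)                 {0,1,2,3,4,5,6,7}

Answer: 4 steps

w: 54,54,54,54,54,54,54,54
z: 12,18,24,30,36,42,48,54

steps = 4; useful = 32; efficiency = 32/32 = 1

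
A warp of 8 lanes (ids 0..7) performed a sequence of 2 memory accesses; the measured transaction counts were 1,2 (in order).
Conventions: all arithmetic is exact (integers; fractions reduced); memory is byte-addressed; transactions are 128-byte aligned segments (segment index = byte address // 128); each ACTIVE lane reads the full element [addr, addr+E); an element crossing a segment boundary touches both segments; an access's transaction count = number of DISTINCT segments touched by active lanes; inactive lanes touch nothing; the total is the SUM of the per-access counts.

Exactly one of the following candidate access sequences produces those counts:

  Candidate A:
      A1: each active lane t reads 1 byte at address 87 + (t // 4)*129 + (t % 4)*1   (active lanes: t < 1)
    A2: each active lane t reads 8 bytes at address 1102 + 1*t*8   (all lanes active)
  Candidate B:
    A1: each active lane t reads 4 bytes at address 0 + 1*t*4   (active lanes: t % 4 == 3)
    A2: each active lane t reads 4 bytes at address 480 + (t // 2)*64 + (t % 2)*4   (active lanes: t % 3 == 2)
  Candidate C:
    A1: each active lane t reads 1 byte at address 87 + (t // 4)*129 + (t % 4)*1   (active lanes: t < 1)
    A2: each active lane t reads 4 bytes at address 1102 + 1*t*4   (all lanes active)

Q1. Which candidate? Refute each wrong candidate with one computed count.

B: A2 gives 1 transaction, not 2
C: A2 gives 1 transaction, not 2
A: all counts match (1,2)

Answer: A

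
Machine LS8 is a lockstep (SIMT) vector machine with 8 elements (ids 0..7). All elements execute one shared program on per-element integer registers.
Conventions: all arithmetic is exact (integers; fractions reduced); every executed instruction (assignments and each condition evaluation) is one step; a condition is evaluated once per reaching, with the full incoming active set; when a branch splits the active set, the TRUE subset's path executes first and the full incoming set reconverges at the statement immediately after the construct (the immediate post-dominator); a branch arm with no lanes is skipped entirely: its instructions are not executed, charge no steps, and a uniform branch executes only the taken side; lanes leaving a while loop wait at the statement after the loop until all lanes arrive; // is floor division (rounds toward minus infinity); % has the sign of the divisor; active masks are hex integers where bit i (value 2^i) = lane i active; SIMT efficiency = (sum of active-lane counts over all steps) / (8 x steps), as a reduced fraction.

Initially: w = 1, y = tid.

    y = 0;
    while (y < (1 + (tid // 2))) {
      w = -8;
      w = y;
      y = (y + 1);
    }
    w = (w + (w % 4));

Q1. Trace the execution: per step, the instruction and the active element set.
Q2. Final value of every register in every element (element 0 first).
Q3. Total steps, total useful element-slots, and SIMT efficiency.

step 0: y <- 0                       0xff
step 1: eval (y < (1 + (tid // 2)))  0xff
step 2: w <- -8                      0xff
step 3: w <- y                       0xff
step 4: y <- (y + 1)                 0xff
step 5: eval (y < (1 + (tid // 2)))  0xff
step 6: w <- -8                      0xfc
step 7: w <- y                       0xfc
step 8: y <- (y + 1)                 0xfc
step 9: eval (y < (1 + (tid // 2)))  0xfc
step 10: w <- -8                      0xf0
step 11: w <- y                       0xf0
step 12: y <- (y + 1)                 0xf0
step 13: eval (y < (1 + (tid // 2)))  0xf0
step 14: w <- -8                      0xc0
step 15: w <- y                       0xc0
step 16: y <- (y + 1)                 0xc0
step 17: eval (y < (1 + (tid // 2)))  0xc0
step 18: w <- (w + (w % 4))           0xff

Answer: 19 steps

w: 0,0,2,2,4,4,6,6
y: 1,1,2,2,3,3,4,4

steps = 19; useful = 104; efficiency = 104/152 = 13/19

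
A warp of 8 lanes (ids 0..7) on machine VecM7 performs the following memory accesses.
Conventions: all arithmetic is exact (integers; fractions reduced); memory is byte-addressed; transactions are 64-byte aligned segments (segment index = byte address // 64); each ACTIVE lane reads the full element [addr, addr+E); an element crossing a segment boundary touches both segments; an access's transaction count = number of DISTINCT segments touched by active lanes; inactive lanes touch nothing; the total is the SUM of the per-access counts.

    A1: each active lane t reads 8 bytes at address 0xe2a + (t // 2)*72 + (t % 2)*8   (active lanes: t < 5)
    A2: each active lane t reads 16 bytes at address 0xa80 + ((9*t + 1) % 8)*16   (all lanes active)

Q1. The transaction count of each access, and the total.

A1: 4 transactions
A2: 2 transactions

Answer: 4,2; total 6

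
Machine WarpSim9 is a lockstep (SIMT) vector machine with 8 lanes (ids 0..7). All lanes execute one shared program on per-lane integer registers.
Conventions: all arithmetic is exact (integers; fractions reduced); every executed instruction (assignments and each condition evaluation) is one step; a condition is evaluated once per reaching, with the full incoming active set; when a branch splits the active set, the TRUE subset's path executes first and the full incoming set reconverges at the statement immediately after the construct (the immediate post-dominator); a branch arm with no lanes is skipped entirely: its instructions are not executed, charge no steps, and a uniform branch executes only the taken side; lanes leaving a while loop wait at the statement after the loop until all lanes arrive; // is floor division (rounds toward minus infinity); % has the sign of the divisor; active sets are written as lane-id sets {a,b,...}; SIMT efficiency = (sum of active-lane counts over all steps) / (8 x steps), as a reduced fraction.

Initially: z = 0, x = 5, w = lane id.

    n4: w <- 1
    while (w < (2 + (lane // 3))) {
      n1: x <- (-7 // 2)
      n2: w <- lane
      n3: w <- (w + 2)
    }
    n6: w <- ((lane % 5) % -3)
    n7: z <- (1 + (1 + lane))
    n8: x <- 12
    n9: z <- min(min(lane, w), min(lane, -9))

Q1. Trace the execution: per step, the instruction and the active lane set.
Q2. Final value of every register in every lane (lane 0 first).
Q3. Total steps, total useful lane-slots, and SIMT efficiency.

step 0: w <- 1                       {0,1,2,3,4,5,6,7}
step 1: eval (w < (2 + (lane // 3))) {0,1,2,3,4,5,6,7}
step 2: x <- (-7 // 2)               {0,1,2,3,4,5,6,7}
step 3: w <- lane                    {0,1,2,3,4,5,6,7}
step 4: w <- (w + 2)                 {0,1,2,3,4,5,6,7}
step 5: eval (w < (2 + (lane // 3))) {0,1,2,3,4,5,6,7}
step 6: w <- ((lane % 5) % -3)       {0,1,2,3,4,5,6,7}
step 7: z <- (1 + (1 + lane))        {0,1,2,3,4,5,6,7}
step 8: x <- 12                      {0,1,2,3,4,5,6,7}
step 9: z <- min(min(lane, w), min(lane, -9)) {0,1,2,3,4,5,6,7}

Answer: 10 steps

z: -9,-9,-9,-9,-9,-9,-9,-9
x: 12,12,12,12,12,12,12,12
w: 0,-2,-1,0,-2,0,-2,-1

steps = 10; useful = 80; efficiency = 80/80 = 1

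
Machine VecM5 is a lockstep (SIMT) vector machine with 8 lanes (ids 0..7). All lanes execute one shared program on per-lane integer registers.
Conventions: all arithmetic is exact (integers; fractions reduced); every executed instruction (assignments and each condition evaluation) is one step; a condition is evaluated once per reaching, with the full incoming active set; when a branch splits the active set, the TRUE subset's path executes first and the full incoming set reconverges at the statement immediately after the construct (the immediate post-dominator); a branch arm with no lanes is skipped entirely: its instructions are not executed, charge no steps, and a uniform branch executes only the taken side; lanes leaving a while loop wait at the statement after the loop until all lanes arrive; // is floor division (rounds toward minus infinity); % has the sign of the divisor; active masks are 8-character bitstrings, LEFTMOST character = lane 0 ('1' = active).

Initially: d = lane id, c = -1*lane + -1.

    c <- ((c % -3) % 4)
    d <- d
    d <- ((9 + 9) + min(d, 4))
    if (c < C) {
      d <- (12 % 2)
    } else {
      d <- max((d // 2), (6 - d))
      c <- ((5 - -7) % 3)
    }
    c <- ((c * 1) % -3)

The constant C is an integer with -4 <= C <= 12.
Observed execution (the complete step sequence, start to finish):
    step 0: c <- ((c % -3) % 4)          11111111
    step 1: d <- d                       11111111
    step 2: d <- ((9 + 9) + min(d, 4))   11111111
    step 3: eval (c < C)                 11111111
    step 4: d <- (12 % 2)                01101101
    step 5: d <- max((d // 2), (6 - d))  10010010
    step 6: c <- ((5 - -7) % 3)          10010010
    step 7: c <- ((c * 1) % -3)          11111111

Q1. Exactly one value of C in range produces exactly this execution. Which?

Answer: C = 3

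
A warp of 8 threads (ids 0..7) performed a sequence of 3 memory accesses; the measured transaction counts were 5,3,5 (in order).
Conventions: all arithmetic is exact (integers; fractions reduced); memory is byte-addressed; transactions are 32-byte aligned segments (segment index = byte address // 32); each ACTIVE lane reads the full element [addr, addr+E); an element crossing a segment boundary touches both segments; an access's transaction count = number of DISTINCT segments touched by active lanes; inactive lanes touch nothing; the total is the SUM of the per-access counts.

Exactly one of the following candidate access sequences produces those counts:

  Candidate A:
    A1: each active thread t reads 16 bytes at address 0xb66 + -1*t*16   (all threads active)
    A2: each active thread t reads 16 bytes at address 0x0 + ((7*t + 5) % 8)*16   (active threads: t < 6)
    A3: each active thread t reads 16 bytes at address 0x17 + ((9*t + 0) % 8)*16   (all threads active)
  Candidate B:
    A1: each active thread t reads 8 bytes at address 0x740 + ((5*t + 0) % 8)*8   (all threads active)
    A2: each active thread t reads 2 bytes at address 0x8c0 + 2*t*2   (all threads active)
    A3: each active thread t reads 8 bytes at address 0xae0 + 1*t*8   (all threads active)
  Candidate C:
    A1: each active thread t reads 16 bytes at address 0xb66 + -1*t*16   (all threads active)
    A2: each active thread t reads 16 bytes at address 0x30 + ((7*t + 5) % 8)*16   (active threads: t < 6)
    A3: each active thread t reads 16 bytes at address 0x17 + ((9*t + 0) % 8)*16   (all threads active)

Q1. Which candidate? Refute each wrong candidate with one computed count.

B: A1 gives 2 transactions, not 5
C: A2 gives 4 transactions, not 3
A: all counts match (5,3,5)

Answer: A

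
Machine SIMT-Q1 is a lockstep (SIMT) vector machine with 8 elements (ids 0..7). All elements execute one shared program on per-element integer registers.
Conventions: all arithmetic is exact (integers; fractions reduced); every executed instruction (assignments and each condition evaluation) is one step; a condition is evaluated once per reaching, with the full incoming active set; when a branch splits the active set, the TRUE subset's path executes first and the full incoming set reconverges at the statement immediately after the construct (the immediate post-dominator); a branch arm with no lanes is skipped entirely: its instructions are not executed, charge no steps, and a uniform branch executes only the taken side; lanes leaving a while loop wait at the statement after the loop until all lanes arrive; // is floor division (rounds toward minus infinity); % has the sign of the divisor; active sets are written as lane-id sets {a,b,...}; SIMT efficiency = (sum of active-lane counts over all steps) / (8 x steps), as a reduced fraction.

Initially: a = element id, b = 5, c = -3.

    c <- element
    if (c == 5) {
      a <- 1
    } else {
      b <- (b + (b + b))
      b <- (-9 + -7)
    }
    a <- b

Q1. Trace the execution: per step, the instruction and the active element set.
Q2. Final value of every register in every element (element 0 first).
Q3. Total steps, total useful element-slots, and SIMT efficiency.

step 0: c <- element                 {0,1,2,3,4,5,6,7}
step 1: eval (c == 5)                {0,1,2,3,4,5,6,7}
step 2: a <- 1                       {5}
step 3: b <- (b + (b + b))           {0,1,2,3,4,6,7}
step 4: b <- (-9 + -7)               {0,1,2,3,4,6,7}
step 5: a <- b                       {0,1,2,3,4,5,6,7}

Answer: 6 steps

a: -16,-16,-16,-16,-16,5,-16,-16
b: -16,-16,-16,-16,-16,5,-16,-16
c: 0,1,2,3,4,5,6,7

steps = 6; useful = 39; efficiency = 39/48 = 13/16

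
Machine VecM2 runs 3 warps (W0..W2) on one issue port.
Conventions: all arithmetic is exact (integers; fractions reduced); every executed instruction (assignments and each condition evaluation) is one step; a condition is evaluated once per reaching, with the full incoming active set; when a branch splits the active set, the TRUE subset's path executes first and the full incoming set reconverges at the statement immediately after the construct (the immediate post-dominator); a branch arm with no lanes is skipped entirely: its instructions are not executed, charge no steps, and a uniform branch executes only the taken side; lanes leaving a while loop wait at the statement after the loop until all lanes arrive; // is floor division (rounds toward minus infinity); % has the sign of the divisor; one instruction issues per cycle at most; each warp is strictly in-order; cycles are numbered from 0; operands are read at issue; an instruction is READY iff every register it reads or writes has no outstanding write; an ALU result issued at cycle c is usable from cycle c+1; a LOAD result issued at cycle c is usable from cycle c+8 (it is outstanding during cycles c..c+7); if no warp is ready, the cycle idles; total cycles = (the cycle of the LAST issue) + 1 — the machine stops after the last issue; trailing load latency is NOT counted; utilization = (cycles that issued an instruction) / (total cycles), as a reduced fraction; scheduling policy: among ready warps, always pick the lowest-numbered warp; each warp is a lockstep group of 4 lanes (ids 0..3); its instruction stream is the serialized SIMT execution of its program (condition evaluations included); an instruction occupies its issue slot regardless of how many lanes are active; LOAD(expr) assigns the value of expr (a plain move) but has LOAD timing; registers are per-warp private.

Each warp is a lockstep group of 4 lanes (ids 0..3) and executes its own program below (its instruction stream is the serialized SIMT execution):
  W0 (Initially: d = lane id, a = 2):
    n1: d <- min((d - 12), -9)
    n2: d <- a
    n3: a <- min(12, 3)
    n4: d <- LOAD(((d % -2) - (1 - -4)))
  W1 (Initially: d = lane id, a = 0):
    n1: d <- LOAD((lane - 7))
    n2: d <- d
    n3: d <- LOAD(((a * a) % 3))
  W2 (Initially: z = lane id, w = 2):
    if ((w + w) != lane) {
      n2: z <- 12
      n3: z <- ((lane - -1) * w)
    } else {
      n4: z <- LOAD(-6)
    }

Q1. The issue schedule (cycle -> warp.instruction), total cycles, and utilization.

cycle 0: W0.I0
cycle 1: W0.I1
cycle 2: W0.I2
cycle 3: W0.I3
cycle 4: W1.I0
cycle 5: W2.I0
cycle 6: W2.I1
cycle 7: W2.I2
cycle 8: idle
cycle 9: idle
cycle 10: idle
cycle 11: idle
cycle 12: W1.I1
cycle 13: W1.I2

Answer: 14 cycles, utilization 5/7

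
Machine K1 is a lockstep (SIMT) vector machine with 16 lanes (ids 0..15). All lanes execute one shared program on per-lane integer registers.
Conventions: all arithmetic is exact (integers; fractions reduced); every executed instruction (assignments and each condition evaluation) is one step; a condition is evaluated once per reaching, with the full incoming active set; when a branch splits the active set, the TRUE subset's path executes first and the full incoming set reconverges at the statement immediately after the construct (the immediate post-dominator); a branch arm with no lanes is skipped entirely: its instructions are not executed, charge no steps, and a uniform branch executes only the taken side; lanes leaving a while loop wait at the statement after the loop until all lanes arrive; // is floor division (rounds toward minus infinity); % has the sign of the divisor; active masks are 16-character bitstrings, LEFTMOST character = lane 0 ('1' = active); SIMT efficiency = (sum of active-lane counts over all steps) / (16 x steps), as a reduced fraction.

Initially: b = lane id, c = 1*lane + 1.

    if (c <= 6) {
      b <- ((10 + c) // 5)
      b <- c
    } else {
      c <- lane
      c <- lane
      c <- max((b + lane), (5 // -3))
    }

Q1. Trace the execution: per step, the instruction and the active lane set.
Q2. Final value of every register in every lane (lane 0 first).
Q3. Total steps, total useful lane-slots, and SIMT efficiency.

step 0: eval (c <= 6)                1111111111111111
step 1: b <- ((10 + c) // 5)         1111110000000000
step 2: b <- c                       1111110000000000
step 3: c <- lane                    0000001111111111
step 4: c <- lane                    0000001111111111
step 5: c <- max((b + lane), (5 // -3)) 0000001111111111

Answer: 6 steps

b: 1,2,3,4,5,6,6,7,8,9,10,11,12,13,14,15
c: 1,2,3,4,5,6,12,14,16,18,20,22,24,26,28,30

steps = 6; useful = 58; efficiency = 58/96 = 29/48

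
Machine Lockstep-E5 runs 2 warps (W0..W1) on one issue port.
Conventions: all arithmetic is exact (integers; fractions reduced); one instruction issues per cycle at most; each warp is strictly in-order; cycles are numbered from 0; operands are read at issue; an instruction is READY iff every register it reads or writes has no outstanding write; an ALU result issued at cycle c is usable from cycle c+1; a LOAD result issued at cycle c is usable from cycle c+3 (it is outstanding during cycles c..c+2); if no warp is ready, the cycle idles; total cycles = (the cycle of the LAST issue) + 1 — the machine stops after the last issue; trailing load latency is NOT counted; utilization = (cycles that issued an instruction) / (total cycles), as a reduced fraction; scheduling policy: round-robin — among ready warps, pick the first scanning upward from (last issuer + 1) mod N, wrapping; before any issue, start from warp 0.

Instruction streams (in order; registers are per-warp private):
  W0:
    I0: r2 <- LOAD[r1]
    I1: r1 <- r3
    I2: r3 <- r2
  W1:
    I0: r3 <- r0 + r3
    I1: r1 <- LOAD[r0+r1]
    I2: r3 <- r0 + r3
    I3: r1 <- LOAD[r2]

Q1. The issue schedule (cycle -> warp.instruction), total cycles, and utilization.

cycle 0: W0.I0
cycle 1: W1.I0
cycle 2: W0.I1
cycle 3: W1.I1
cycle 4: W0.I2
cycle 5: W1.I2
cycle 6: W1.I3

Answer: 7 cycles, utilization 1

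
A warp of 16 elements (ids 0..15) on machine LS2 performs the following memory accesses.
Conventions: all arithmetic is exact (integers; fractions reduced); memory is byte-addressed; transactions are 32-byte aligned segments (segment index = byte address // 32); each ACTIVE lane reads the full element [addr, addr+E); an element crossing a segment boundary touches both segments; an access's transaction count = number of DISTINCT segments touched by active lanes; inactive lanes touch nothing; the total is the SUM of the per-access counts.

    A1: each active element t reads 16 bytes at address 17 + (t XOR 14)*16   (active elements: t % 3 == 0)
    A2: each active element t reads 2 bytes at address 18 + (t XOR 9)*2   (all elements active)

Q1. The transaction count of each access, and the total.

A1: 6 transactions
A2: 2 transactions

Answer: 6,2; total 8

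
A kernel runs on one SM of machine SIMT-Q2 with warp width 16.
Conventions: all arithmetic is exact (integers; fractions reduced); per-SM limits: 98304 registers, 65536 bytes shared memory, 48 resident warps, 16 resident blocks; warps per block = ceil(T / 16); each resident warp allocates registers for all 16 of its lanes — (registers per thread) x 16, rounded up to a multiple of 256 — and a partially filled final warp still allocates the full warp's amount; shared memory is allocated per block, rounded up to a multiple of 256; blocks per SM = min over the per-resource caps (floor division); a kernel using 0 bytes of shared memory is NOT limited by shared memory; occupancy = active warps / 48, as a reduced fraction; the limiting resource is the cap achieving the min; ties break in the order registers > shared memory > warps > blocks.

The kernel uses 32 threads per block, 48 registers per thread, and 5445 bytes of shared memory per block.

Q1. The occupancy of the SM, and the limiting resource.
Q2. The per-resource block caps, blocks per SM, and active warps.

Answer: occupancy 11/24, limited by shared memory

registers: 64 blocks
shared memory: 11 blocks
warps: 24 blocks
blocks: 16 blocks

Answer: 11 blocks, 22 active warps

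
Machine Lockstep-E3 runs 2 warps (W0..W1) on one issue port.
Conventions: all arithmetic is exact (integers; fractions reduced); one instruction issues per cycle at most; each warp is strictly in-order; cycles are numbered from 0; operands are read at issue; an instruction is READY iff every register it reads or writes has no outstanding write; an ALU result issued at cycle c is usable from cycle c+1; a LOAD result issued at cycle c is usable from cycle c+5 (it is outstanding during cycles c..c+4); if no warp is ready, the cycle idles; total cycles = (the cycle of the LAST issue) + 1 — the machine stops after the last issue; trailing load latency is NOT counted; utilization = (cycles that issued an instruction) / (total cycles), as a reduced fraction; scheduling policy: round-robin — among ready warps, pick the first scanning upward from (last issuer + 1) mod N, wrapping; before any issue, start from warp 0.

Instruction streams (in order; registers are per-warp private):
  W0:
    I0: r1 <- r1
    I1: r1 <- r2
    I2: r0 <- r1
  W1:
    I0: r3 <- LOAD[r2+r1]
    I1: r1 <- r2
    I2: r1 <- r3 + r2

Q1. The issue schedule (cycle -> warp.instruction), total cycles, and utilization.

cycle 0: W0.I0
cycle 1: W1.I0
cycle 2: W0.I1
cycle 3: W1.I1
cycle 4: W0.I2
cycle 5: idle
cycle 6: W1.I2

Answer: 7 cycles, utilization 6/7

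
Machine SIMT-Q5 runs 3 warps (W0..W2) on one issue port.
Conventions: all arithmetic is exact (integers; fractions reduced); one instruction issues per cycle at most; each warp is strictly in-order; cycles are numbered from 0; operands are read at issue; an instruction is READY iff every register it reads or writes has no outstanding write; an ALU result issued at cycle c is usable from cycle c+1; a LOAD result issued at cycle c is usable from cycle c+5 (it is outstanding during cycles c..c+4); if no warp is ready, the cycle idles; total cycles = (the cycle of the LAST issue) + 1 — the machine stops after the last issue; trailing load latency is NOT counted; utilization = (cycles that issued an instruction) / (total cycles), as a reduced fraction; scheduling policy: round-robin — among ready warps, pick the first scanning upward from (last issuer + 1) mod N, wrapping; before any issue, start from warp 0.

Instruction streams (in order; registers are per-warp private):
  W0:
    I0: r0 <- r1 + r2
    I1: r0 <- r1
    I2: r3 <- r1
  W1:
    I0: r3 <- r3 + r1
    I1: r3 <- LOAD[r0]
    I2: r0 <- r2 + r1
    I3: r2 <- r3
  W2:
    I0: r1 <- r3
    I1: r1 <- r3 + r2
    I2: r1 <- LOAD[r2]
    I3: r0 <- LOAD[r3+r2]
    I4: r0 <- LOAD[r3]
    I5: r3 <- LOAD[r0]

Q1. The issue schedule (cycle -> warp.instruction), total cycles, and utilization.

cycle 0: W0.I0
cycle 1: W1.I0
cycle 2: W2.I0
cycle 3: W0.I1
cycle 4: W1.I1
cycle 5: W2.I1
cycle 6: W0.I2
cycle 7: W1.I2
cycle 8: W2.I2
cycle 9: W1.I3
cycle 10: W2.I3
cycle 11: idle
cycle 12: idle
cycle 13: idle
cycle 14: idle
cycle 15: W2.I4
cycle 16: idle
cycle 17: idle
cycle 18: idle
cycle 19: idle
cycle 20: W2.I5

Answer: 21 cycles, utilization 13/21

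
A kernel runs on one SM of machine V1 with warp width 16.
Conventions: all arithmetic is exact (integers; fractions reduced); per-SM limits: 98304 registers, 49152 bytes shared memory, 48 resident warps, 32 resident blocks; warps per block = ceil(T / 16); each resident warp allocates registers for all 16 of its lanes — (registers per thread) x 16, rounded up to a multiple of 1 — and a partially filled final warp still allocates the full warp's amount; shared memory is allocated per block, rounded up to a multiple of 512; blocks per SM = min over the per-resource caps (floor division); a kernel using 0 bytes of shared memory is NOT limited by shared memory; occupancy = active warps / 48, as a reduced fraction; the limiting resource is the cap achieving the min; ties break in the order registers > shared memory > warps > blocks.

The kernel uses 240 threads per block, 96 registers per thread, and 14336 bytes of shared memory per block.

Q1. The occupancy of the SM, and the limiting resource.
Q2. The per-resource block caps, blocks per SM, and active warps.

Answer: occupancy 15/16, limited by shared memory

registers: 4 blocks
shared memory: 3 blocks
warps: 3 blocks
blocks: 32 blocks

Answer: 3 blocks, 45 active warps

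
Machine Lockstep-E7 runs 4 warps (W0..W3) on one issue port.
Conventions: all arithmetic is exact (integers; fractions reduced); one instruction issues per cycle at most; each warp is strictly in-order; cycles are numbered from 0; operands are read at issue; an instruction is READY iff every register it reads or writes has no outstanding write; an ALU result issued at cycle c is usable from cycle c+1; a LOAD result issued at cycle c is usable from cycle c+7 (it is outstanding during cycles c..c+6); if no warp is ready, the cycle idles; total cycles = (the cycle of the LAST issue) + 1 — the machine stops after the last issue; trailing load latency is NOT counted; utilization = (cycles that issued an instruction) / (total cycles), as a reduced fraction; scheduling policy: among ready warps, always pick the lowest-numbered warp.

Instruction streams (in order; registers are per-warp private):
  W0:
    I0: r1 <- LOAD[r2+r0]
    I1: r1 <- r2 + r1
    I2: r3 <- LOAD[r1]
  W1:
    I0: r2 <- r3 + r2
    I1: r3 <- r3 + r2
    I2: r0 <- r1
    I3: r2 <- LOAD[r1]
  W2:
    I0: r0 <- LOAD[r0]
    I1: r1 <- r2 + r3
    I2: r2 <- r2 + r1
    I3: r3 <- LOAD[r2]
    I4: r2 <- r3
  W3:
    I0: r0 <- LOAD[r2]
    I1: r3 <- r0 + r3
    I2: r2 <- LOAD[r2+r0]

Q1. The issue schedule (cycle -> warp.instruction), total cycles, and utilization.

cycle 0: W0.I0
cycle 1: W1.I0
cycle 2: W1.I1
cycle 3: W1.I2
cycle 4: W1.I3
cycle 5: W2.I0
cycle 6: W2.I1
cycle 7: W0.I1
cycle 8: W0.I2
cycle 9: W2.I2
cycle 10: W2.I3
cycle 11: W3.I0
cycle 12: idle
cycle 13: idle
cycle 14: idle
cycle 15: idle
cycle 16: idle
cycle 17: W2.I4
cycle 18: W3.I1
cycle 19: W3.I2

Answer: 20 cycles, utilization 3/4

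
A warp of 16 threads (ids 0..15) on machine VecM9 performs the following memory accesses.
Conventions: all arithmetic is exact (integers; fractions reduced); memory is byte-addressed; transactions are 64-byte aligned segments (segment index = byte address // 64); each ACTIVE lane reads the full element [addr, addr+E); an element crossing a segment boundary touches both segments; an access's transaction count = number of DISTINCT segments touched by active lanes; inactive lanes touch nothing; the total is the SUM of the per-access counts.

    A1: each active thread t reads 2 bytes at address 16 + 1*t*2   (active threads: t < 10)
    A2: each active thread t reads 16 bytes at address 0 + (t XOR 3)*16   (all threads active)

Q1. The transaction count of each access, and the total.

A1: 1 transaction
A2: 4 transactions

Answer: 1,4; total 5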